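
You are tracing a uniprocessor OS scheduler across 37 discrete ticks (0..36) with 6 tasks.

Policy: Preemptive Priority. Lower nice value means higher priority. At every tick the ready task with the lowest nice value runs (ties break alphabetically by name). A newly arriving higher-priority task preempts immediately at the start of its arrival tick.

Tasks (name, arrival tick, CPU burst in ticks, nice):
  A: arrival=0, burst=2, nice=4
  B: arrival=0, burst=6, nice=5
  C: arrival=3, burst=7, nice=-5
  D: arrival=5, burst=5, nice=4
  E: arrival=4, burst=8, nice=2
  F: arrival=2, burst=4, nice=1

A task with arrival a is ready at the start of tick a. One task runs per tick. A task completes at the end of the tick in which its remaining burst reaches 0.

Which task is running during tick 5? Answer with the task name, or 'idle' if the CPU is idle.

t=0: ready={A,B} → run A
t=1: ready={A,B} → run A
t=2: ready={B,F} → run F
t=3: ready={B,C,F} → run C
t=4: ready={B,C,E,F} → run C
t=5: ready={B,C,D,E,F} → run C
t=6: ready={B,C,D,E,F} → run C
t=7: ready={B,C,D,E,F} → run C
t=8: ready={B,C,D,E,F} → run C
t=9: ready={B,C,D,E,F} → run C
t=10: ready={B,D,E,F} → run F
t=11: ready={B,D,E,F} → run F
t=12: ready={B,D,E,F} → run F
t=13: ready={B,D,E} → run E
t=14: ready={B,D,E} → run E
t=15: ready={B,D,E} → run E
t=16: ready={B,D,E} → run E
t=17: ready={B,D,E} → run E
t=18: ready={B,D,E} → run E
t=19: ready={B,D,E} → run E
t=20: ready={B,D,E} → run E
t=21: ready={B,D} → run D
t=22: ready={B,D} → run D
t=23: ready={B,D} → run D
t=24: ready={B,D} → run D
t=25: ready={B,D} → run D
t=26: ready={B} → run B
t=27: ready={B} → run B
t=28: ready={B} → run B
t=29: ready={B} → run B
t=30: ready={B} → run B
t=31: ready={B} → run B
t=32: (idle)
t=33: (idle)
t=34: (idle)
t=35: (idle)
t=36: (idle)

running at tick 5 = C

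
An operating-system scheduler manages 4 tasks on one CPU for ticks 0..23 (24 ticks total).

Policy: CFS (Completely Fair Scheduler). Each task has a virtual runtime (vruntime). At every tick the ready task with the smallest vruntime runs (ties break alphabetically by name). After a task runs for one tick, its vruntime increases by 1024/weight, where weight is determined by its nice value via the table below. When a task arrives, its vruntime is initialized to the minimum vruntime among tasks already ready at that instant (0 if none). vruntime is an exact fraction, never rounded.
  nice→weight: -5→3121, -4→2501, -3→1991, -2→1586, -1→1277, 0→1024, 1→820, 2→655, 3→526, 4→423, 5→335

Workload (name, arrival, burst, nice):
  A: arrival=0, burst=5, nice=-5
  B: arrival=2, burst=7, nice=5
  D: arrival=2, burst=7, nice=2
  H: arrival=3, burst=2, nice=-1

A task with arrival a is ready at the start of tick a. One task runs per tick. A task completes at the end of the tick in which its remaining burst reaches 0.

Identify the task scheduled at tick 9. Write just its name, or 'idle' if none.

running at tick 9 = D

t=0: vr[A=0] → run A
t=1: vr[A=1024/3121] → run A
t=2: vr[A=2048/3121 B=2048/3121 D=2048/3121] → run A
t=3: vr[A=3072/3121 B=2048/3121 D=2048/3121 H=2048/3121] → run B
t=4: vr[A=3072/3121 B=3881984/1045535 D=2048/3121 H=2048/3121] → run D
t=5: vr[A=3072/3121 B=3881984/1045535 D=4537344/2044255 H=2048/3121] → run H
t=6: vr[A=3072/3121 B=3881984/1045535 D=4537344/2044255 H=5811200/3985517] → run A
t=7: vr[A=4096/3121 B=3881984/1045535 D=4537344/2044255 H=5811200/3985517] → run A
t=8: vr[B=3881984/1045535 D=4537344/2044255 H=5811200/3985517] → run H
t=9: vr[B=3881984/1045535 D=4537344/2044255] → run D
t=10: vr[B=3881984/1045535 D=7733248/2044255] → run B
t=11: vr[B=7077888/1045535 D=7733248/2044255] → run D
t=12: vr[B=7077888/1045535 D=10929152/2044255] → run D
t=13: vr[B=7077888/1045535 D=14125056/2044255] → run B
t=14: vr[B=10273792/1045535 D=14125056/2044255] → run D
t=15: vr[B=10273792/1045535 D=3464192/408851] → run D
t=16: vr[B=10273792/1045535 D=20516864/2044255] → run B
t=17: vr[B=13469696/1045535 D=20516864/2044255] → run D
t=18: vr[B=13469696/1045535] → run B
t=19: vr[B=3333120/209107] → run B
t=20: vr[B=19861504/1045535] → run B
t=21: (idle)
t=22: (idle)
t=23: (idle)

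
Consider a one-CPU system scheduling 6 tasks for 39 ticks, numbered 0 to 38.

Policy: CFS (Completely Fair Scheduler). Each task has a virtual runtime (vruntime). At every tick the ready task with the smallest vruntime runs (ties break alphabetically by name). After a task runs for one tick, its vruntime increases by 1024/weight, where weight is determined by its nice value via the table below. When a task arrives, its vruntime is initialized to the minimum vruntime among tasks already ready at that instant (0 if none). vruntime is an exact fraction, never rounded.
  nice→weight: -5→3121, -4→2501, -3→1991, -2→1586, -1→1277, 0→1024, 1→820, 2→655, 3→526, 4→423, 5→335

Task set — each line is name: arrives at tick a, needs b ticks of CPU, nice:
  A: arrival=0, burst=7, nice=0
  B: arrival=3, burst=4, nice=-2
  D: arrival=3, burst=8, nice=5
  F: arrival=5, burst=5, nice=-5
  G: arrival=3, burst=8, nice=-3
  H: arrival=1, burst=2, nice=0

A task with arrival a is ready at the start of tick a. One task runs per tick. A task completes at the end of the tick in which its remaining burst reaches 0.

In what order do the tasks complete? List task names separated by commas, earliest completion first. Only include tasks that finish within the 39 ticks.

t=0: vr[A=0] → run A
t=1: vr[A=1 H=1] → run A
t=2: vr[A=2 H=1] → run H
t=3: vr[A=2 B=2 D=2 G=2 H=2] → run A
t=4: vr[A=3 B=2 D=2 G=2 H=2] → run B
t=5: vr[A=3 B=2098/793 D=2 F=2 G=2 H=2] → run D
t=6: vr[A=3 B=2098/793 D=1694/335 F=2 G=2 H=2] → run F
t=7: vr[A=3 B=2098/793 D=1694/335 F=7266/3121 G=2 H=2] → run G
t=8: vr[A=3 B=2098/793 D=1694/335 F=7266/3121 G=5006/1991 H=2] → run H
t=9: vr[A=3 B=2098/793 D=1694/335 F=7266/3121 G=5006/1991] → run F
t=10: vr[A=3 B=2098/793 D=1694/335 F=8290/3121 G=5006/1991] → run G
t=11: vr[A=3 B=2098/793 D=1694/335 F=8290/3121 G=6030/1991] → run B
t=12: vr[A=3 B=2610/793 D=1694/335 F=8290/3121 G=6030/1991] → run F
t=13: vr[A=3 B=2610/793 D=1694/335 F=9314/3121 G=6030/1991] → run F
t=14: vr[A=3 B=2610/793 D=1694/335 F=10338/3121 G=6030/1991] → run A
t=15: vr[A=4 B=2610/793 D=1694/335 F=10338/3121 G=6030/1991] → run G
t=16: vr[A=4 B=2610/793 D=1694/335 F=10338/3121 G=7054/1991] → run B
t=17: vr[A=4 B=3122/793 D=1694/335 F=10338/3121 G=7054/1991] → run F
t=18: vr[A=4 B=3122/793 D=1694/335 G=7054/1991] → run G
t=19: vr[A=4 B=3122/793 D=1694/335 G=8078/1991] → run B
t=20: vr[A=4 D=1694/335 G=8078/1991] → run A
t=21: vr[A=5 D=1694/335 G=8078/1991] → run G
t=22: vr[A=5 D=1694/335 G=9102/1991] → run G
t=23: vr[A=5 D=1694/335 G=10126/1991] → run A
t=24: vr[A=6 D=1694/335 G=10126/1991] → run D
t=25: vr[A=6 D=2718/335 G=10126/1991] → run G
t=26: vr[A=6 D=2718/335 G=11150/1991] → run G
t=27: vr[A=6 D=2718/335] → run A
t=28: vr[D=2718/335] → run D
t=29: vr[D=3742/335] → run D
t=30: vr[D=4766/335] → run D
t=31: vr[D=1158/67] → run D
t=32: vr[D=6814/335] → run D
t=33: vr[D=7838/335] → run D
t=34: (idle)
t=35: (idle)
t=36: (idle)
t=37: (idle)
t=38: (idle)

completion order = H, F, B, G, A, D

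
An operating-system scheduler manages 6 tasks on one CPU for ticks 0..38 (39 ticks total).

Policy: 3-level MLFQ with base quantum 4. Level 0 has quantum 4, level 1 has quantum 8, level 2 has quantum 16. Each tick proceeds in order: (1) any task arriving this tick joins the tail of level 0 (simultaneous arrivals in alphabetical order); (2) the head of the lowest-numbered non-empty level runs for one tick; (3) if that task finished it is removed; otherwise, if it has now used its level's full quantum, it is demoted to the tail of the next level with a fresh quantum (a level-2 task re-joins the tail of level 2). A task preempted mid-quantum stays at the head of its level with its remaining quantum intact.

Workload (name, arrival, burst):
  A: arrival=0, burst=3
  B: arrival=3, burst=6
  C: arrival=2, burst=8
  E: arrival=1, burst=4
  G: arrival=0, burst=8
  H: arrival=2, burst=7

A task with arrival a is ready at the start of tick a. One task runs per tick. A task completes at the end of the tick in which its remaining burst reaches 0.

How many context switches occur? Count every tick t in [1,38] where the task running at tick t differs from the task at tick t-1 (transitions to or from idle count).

t=0: L0/L1/L2 = AG/-/- → run A
t=1: L0/L1/L2 = AGE/-/- → run A
t=2: L0/L1/L2 = AGECH/-/- → run A
t=3: L0/L1/L2 = GECHB/-/- → run G
t=4: L0/L1/L2 = GECHB/-/- → run G
t=5: L0/L1/L2 = GECHB/-/- → run G
t=6: L0/L1/L2 = GECHB/-/- → run G
t=7: L0/L1/L2 = ECHB/G/- → run E
t=8: L0/L1/L2 = ECHB/G/- → run E
t=9: L0/L1/L2 = ECHB/G/- → run E
t=10: L0/L1/L2 = ECHB/G/- → run E
t=11: L0/L1/L2 = CHB/G/- → run C
t=12: L0/L1/L2 = CHB/G/- → run C
t=13: L0/L1/L2 = CHB/G/- → run C
t=14: L0/L1/L2 = CHB/G/- → run C
t=15: L0/L1/L2 = HB/GC/- → run H
t=16: L0/L1/L2 = HB/GC/- → run H
t=17: L0/L1/L2 = HB/GC/- → run H
t=18: L0/L1/L2 = HB/GC/- → run H
t=19: L0/L1/L2 = B/GCH/- → run B
t=20: L0/L1/L2 = B/GCH/- → run B
t=21: L0/L1/L2 = B/GCH/- → run B
t=22: L0/L1/L2 = B/GCH/- → run B
t=23: L0/L1/L2 = -/GCHB/- → run G
t=24: L0/L1/L2 = -/GCHB/- → run G
t=25: L0/L1/L2 = -/GCHB/- → run G
t=26: L0/L1/L2 = -/GCHB/- → run G
t=27: L0/L1/L2 = -/CHB/- → run C
t=28: L0/L1/L2 = -/CHB/- → run C
t=29: L0/L1/L2 = -/CHB/- → run C
t=30: L0/L1/L2 = -/CHB/- → run C
t=31: L0/L1/L2 = -/HB/- → run H
t=32: L0/L1/L2 = -/HB/- → run H
t=33: L0/L1/L2 = -/HB/- → run H
t=34: L0/L1/L2 = -/B/- → run B
t=35: L0/L1/L2 = -/B/- → run B
t=36: (idle)
t=37: (idle)
t=38: (idle)

context switches = 10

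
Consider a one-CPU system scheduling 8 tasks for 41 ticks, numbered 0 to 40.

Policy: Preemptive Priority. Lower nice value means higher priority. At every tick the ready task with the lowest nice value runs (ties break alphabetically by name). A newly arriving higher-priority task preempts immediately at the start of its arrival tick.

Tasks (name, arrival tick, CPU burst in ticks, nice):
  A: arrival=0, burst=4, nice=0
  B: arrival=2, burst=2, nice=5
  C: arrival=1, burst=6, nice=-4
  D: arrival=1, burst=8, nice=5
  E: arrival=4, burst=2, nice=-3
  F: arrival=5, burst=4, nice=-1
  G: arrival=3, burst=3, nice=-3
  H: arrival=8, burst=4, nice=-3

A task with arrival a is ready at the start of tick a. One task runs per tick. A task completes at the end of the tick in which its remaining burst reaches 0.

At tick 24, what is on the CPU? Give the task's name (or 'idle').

running at tick 24 = B

t=0: ready={A} → run A
t=1: ready={A,C,D} → run C
t=2: ready={A,B,C,D} → run C
t=3: ready={A,B,C,D,G} → run C
t=4: ready={A,B,C,D,E,G} → run C
t=5: ready={A,B,C,D,E,F,G} → run C
t=6: ready={A,B,C,D,E,F,G} → run C
t=7: ready={A,B,D,E,F,G} → run E
t=8: ready={A,B,D,E,F,G,H} → run E
t=9: ready={A,B,D,F,G,H} → run G
t=10: ready={A,B,D,F,G,H} → run G
t=11: ready={A,B,D,F,G,H} → run G
t=12: ready={A,B,D,F,H} → run H
t=13: ready={A,B,D,F,H} → run H
t=14: ready={A,B,D,F,H} → run H
t=15: ready={A,B,D,F,H} → run H
t=16: ready={A,B,D,F} → run F
t=17: ready={A,B,D,F} → run F
t=18: ready={A,B,D,F} → run F
t=19: ready={A,B,D,F} → run F
t=20: ready={A,B,D} → run A
t=21: ready={A,B,D} → run A
t=22: ready={A,B,D} → run A
t=23: ready={B,D} → run B
t=24: ready={B,D} → run B
t=25: ready={D} → run D
t=26: ready={D} → run D
t=27: ready={D} → run D
t=28: ready={D} → run D
t=29: ready={D} → run D
t=30: ready={D} → run D
t=31: ready={D} → run D
t=32: ready={D} → run D
t=33: (idle)
t=34: (idle)
t=35: (idle)
t=36: (idle)
t=37: (idle)
t=38: (idle)
t=39: (idle)
t=40: (idle)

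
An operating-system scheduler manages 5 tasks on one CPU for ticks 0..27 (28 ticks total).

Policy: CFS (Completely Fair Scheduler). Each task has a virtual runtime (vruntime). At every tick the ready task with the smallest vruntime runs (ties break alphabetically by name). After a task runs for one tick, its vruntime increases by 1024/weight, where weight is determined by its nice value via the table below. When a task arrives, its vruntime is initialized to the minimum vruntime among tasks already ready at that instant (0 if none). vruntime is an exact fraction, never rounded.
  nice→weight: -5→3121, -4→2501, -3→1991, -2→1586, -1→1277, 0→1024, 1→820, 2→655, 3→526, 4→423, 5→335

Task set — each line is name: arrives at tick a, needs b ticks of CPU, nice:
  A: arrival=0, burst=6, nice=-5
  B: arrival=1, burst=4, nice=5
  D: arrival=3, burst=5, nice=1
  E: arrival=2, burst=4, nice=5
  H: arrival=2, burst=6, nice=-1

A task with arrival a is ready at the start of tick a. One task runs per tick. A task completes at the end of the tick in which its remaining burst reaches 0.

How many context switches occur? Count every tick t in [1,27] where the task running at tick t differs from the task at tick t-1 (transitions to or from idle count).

t=0: vr[A=0] → run A
t=1: vr[A=1024/3121 B=1024/3121] → run A
t=2: vr[A=2048/3121 B=1024/3121 E=1024/3121 H=1024/3121] → run B
t=3: vr[A=2048/3121 B=3538944/1045535 D=1024/3121 E=1024/3121 H=1024/3121] → run D
t=4: vr[A=2048/3121 B=3538944/1045535 D=1008896/639805 E=1024/3121 H=1024/3121] → run E
t=5: vr[A=2048/3121 B=3538944/1045535 D=1008896/639805 E=3538944/1045535 H=1024/3121] → run H
t=6: vr[A=2048/3121 B=3538944/1045535 D=1008896/639805 E=3538944/1045535 H=4503552/3985517] → run A
t=7: vr[A=3072/3121 B=3538944/1045535 D=1008896/639805 E=3538944/1045535 H=4503552/3985517] → run A
t=8: vr[A=4096/3121 B=3538944/1045535 D=1008896/639805 E=3538944/1045535 H=4503552/3985517] → run H
t=9: vr[A=4096/3121 B=3538944/1045535 D=1008896/639805 E=3538944/1045535 H=7699456/3985517] → run A
t=10: vr[A=5120/3121 B=3538944/1045535 D=1008896/639805 E=3538944/1045535 H=7699456/3985517] → run D
t=11: vr[A=5120/3121 B=3538944/1045535 D=1807872/639805 E=3538944/1045535 H=7699456/3985517] → run A
t=12: vr[B=3538944/1045535 D=1807872/639805 E=3538944/1045535 H=7699456/3985517] → run H
t=13: vr[B=3538944/1045535 D=1807872/639805 E=3538944/1045535 H=10895360/3985517] → run H
t=14: vr[B=3538944/1045535 D=1807872/639805 E=3538944/1045535 H=14091264/3985517] → run D
t=15: vr[B=3538944/1045535 D=2606848/639805 E=3538944/1045535 H=14091264/3985517] → run B
t=16: vr[B=6734848/1045535 D=2606848/639805 E=3538944/1045535 H=14091264/3985517] → run E
t=17: vr[B=6734848/1045535 D=2606848/639805 E=6734848/1045535 H=14091264/3985517] → run H
t=18: vr[B=6734848/1045535 D=2606848/639805 E=6734848/1045535 H=17287168/3985517] → run D
t=19: vr[B=6734848/1045535 D=3405824/639805 E=6734848/1045535 H=17287168/3985517] → run H
t=20: vr[B=6734848/1045535 D=3405824/639805 E=6734848/1045535] → run D
t=21: vr[B=6734848/1045535 E=6734848/1045535] → run B
t=22: vr[B=9930752/1045535 E=6734848/1045535] → run E
t=23: vr[B=9930752/1045535 E=9930752/1045535] → run B
t=24: vr[E=9930752/1045535] → run E
t=25: (idle)
t=26: (idle)
t=27: (idle)

context switches = 22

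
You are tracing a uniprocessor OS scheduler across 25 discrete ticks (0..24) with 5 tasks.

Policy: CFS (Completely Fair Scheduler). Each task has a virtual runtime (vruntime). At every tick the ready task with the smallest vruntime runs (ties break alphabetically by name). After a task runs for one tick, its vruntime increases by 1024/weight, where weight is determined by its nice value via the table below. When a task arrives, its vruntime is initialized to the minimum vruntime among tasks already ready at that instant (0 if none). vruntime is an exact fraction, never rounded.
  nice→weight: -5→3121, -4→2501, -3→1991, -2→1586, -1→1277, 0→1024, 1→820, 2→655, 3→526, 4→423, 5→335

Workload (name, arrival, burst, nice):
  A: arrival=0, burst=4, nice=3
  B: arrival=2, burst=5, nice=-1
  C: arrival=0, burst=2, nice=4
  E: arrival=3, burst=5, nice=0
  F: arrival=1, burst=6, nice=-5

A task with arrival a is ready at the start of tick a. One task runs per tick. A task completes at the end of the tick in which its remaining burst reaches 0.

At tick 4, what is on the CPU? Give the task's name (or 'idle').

t=0: vr[A=0 C=0] → run A
t=1: vr[A=512/263 C=0 F=0] → run C
t=2: vr[A=512/263 B=0 C=1024/423 F=0] → run B
t=3: vr[A=512/263 B=1024/1277 C=1024/423 E=0 F=0] → run E
t=4: vr[A=512/263 B=1024/1277 C=1024/423 E=1 F=0] → run F
t=5: vr[A=512/263 B=1024/1277 C=1024/423 E=1 F=1024/3121] → run F
t=6: vr[A=512/263 B=1024/1277 C=1024/423 E=1 F=2048/3121] → run F
t=7: vr[A=512/263 B=1024/1277 C=1024/423 E=1 F=3072/3121] → run B
t=8: vr[A=512/263 B=2048/1277 C=1024/423 E=1 F=3072/3121] → run F
t=9: vr[A=512/263 B=2048/1277 C=1024/423 E=1 F=4096/3121] → run E
t=10: vr[A=512/263 B=2048/1277 C=1024/423 E=2 F=4096/3121] → run F
t=11: vr[A=512/263 B=2048/1277 C=1024/423 E=2 F=5120/3121] → run B
t=12: vr[A=512/263 B=3072/1277 C=1024/423 E=2 F=5120/3121] → run F
t=13: vr[A=512/263 B=3072/1277 C=1024/423 E=2] → run A
t=14: vr[A=1024/263 B=3072/1277 C=1024/423 E=2] → run E
t=15: vr[A=1024/263 B=3072/1277 C=1024/423 E=3] → run B
t=16: vr[A=1024/263 B=4096/1277 C=1024/423 E=3] → run C
t=17: vr[A=1024/263 B=4096/1277 E=3] → run E
t=18: vr[A=1024/263 B=4096/1277 E=4] → run B
t=19: vr[A=1024/263 E=4] → run A
t=20: vr[A=1536/263 E=4] → run E
t=21: vr[A=1536/263] → run A
t=22: (idle)
t=23: (idle)
t=24: (idle)

running at tick 4 = F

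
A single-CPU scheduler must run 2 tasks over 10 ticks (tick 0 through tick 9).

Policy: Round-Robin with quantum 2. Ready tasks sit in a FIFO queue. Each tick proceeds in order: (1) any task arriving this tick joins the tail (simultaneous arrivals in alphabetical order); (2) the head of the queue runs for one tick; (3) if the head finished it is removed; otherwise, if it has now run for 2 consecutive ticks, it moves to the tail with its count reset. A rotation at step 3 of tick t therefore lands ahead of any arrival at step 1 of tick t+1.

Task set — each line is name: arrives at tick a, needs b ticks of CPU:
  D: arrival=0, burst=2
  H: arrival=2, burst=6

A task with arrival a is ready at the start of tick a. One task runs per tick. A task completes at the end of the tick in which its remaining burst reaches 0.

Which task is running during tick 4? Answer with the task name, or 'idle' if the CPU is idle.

running at tick 4 = H

t=0: queue=[D] q_used=0 → run D
t=1: queue=[D] q_used=1 → run D
t=2: queue=[H] q_used=0 → run H
t=3: queue=[H] q_used=1 → run H
t=4: queue=[H] q_used=0 → run H
t=5: queue=[H] q_used=1 → run H
t=6: queue=[H] q_used=0 → run H
t=7: queue=[H] q_used=1 → run H
t=8: (idle)
t=9: (idle)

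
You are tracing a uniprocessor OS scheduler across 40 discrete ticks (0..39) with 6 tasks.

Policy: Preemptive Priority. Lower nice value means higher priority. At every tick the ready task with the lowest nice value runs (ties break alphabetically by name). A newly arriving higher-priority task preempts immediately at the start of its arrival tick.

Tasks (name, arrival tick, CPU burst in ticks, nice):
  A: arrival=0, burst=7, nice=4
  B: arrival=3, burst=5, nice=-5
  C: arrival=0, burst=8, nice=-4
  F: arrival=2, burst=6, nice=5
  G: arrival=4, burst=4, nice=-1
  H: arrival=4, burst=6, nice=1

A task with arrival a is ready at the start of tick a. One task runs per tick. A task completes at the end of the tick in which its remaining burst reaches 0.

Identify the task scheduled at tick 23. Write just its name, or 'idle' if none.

running at tick 23 = A

t=0: ready={A,C} → run C
t=1: ready={A,C} → run C
t=2: ready={A,C,F} → run C
t=3: ready={A,B,C,F} → run B
t=4: ready={A,B,C,F,G,H} → run B
t=5: ready={A,B,C,F,G,H} → run B
t=6: ready={A,B,C,F,G,H} → run B
t=7: ready={A,B,C,F,G,H} → run B
t=8: ready={A,C,F,G,H} → run C
t=9: ready={A,C,F,G,H} → run C
t=10: ready={A,C,F,G,H} → run C
t=11: ready={A,C,F,G,H} → run C
t=12: ready={A,C,F,G,H} → run C
t=13: ready={A,F,G,H} → run G
t=14: ready={A,F,G,H} → run G
t=15: ready={A,F,G,H} → run G
t=16: ready={A,F,G,H} → run G
t=17: ready={A,F,H} → run H
t=18: ready={A,F,H} → run H
t=19: ready={A,F,H} → run H
t=20: ready={A,F,H} → run H
t=21: ready={A,F,H} → run H
t=22: ready={A,F,H} → run H
t=23: ready={A,F} → run A
t=24: ready={A,F} → run A
t=25: ready={A,F} → run A
t=26: ready={A,F} → run A
t=27: ready={A,F} → run A
t=28: ready={A,F} → run A
t=29: ready={A,F} → run A
t=30: ready={F} → run F
t=31: ready={F} → run F
t=32: ready={F} → run F
t=33: ready={F} → run F
t=34: ready={F} → run F
t=35: ready={F} → run F
t=36: (idle)
t=37: (idle)
t=38: (idle)
t=39: (idle)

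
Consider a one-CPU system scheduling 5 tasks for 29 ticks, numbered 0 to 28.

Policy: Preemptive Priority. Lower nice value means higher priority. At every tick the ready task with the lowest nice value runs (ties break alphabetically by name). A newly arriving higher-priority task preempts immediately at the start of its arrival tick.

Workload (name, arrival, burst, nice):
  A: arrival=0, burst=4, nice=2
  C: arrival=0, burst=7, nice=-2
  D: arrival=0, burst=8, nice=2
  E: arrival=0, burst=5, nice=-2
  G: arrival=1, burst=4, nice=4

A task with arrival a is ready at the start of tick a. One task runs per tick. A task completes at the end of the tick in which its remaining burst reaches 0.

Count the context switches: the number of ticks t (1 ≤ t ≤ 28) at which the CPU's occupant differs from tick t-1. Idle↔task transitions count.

t=0: ready={A,C,D,E} → run C
t=1: ready={A,C,D,E,G} → run C
t=2: ready={A,C,D,E,G} → run C
t=3: ready={A,C,D,E,G} → run C
t=4: ready={A,C,D,E,G} → run C
t=5: ready={A,C,D,E,G} → run C
t=6: ready={A,C,D,E,G} → run C
t=7: ready={A,D,E,G} → run E
t=8: ready={A,D,E,G} → run E
t=9: ready={A,D,E,G} → run E
t=10: ready={A,D,E,G} → run E
t=11: ready={A,D,E,G} → run E
t=12: ready={A,D,G} → run A
t=13: ready={A,D,G} → run A
t=14: ready={A,D,G} → run A
t=15: ready={A,D,G} → run A
t=16: ready={D,G} → run D
t=17: ready={D,G} → run D
t=18: ready={D,G} → run D
t=19: ready={D,G} → run D
t=20: ready={D,G} → run D
t=21: ready={D,G} → run D
t=22: ready={D,G} → run D
t=23: ready={D,G} → run D
t=24: ready={G} → run G
t=25: ready={G} → run G
t=26: ready={G} → run G
t=27: ready={G} → run G
t=28: (idle)

context switches = 5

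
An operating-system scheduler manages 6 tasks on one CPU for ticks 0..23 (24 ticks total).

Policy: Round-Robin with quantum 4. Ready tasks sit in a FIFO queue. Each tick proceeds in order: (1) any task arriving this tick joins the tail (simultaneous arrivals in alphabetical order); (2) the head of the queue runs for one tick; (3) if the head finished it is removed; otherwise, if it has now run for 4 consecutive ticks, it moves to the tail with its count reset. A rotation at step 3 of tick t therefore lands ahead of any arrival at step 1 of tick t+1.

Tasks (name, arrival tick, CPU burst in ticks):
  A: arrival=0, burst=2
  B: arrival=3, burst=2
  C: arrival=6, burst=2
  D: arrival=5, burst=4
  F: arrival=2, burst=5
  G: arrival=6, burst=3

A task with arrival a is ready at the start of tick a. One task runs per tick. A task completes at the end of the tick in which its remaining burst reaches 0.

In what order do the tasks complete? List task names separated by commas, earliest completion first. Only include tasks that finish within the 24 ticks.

completion order = A, B, D, F, C, G

t=0: queue=[A] q_used=0 → run A
t=1: queue=[A] q_used=1 → run A
t=2: queue=[F] q_used=0 → run F
t=3: queue=[F,B] q_used=1 → run F
t=4: queue=[F,B] q_used=2 → run F
t=5: queue=[F,B,D] q_used=3 → run F
t=6: queue=[B,D,F,C,G] q_used=0 → run B
t=7: queue=[B,D,F,C,G] q_used=1 → run B
t=8: queue=[D,F,C,G] q_used=0 → run D
t=9: queue=[D,F,C,G] q_used=1 → run D
t=10: queue=[D,F,C,G] q_used=2 → run D
t=11: queue=[D,F,C,G] q_used=3 → run D
t=12: queue=[F,C,G] q_used=0 → run F
t=13: queue=[C,G] q_used=0 → run C
t=14: queue=[C,G] q_used=1 → run C
t=15: queue=[G] q_used=0 → run G
t=16: queue=[G] q_used=1 → run G
t=17: queue=[G] q_used=2 → run G
t=18: (idle)
t=19: (idle)
t=20: (idle)
t=21: (idle)
t=22: (idle)
t=23: (idle)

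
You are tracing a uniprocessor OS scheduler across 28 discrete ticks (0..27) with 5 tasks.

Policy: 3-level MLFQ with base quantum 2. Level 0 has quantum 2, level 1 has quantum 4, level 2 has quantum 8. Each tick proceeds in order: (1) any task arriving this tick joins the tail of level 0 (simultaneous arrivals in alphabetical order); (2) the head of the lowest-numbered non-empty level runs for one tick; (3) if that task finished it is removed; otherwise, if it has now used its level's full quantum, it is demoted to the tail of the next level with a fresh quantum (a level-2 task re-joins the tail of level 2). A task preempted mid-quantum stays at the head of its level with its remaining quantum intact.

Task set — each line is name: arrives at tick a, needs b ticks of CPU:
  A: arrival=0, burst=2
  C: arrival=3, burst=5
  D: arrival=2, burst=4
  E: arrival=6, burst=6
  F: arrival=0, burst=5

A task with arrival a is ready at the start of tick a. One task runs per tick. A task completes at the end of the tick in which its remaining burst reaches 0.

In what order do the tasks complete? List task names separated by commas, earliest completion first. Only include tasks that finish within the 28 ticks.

completion order = A, F, D, C, E

t=0: L0/L1/L2 = AF/-/- → run A
t=1: L0/L1/L2 = AF/-/- → run A
t=2: L0/L1/L2 = FD/-/- → run F
t=3: L0/L1/L2 = FDC/-/- → run F
t=4: L0/L1/L2 = DC/F/- → run D
t=5: L0/L1/L2 = DC/F/- → run D
t=6: L0/L1/L2 = CE/FD/- → run C
t=7: L0/L1/L2 = CE/FD/- → run C
t=8: L0/L1/L2 = E/FDC/- → run E
t=9: L0/L1/L2 = E/FDC/- → run E
t=10: L0/L1/L2 = -/FDCE/- → run F
t=11: L0/L1/L2 = -/FDCE/- → run F
t=12: L0/L1/L2 = -/FDCE/- → run F
t=13: L0/L1/L2 = -/DCE/- → run D
t=14: L0/L1/L2 = -/DCE/- → run D
t=15: L0/L1/L2 = -/CE/- → run C
t=16: L0/L1/L2 = -/CE/- → run C
t=17: L0/L1/L2 = -/CE/- → run C
t=18: L0/L1/L2 = -/E/- → run E
t=19: L0/L1/L2 = -/E/- → run E
t=20: L0/L1/L2 = -/E/- → run E
t=21: L0/L1/L2 = -/E/- → run E
t=22: (idle)
t=23: (idle)
t=24: (idle)
t=25: (idle)
t=26: (idle)
t=27: (idle)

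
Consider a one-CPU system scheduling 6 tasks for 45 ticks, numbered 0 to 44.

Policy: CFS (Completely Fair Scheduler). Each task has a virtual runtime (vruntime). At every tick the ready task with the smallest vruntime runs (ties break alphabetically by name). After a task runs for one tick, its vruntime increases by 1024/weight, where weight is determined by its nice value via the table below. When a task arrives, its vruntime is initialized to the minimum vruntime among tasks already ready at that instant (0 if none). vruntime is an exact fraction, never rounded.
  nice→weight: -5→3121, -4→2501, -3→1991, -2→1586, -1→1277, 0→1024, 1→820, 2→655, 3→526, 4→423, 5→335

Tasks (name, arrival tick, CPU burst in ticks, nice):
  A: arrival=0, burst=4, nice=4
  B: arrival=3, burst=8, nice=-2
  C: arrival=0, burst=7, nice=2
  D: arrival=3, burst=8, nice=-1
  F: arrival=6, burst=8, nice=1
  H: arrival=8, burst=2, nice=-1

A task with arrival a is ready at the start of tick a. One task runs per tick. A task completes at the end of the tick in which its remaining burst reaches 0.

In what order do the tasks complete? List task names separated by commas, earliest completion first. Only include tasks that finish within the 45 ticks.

completion order = H, B, A, D, C, F

t=0: vr[A=0 C=0] → run A
t=1: vr[A=1024/423 C=0] → run C
t=2: vr[A=1024/423 C=1024/655] → run C
t=3: vr[A=1024/423 B=1024/423 C=2048/655 D=1024/423] → run A
t=4: vr[A=2048/423 B=1024/423 C=2048/655 D=1024/423] → run B
t=5: vr[A=2048/423 B=1028608/335439 C=2048/655 D=1024/423] → run D
t=6: vr[A=2048/423 B=1028608/335439 C=2048/655 D=1740800/540171 F=1028608/335439] → run B
t=7: vr[A=2048/423 B=1245184/335439 C=2048/655 D=1740800/540171 F=1028608/335439] → run F
t=8: vr[A=2048/423 B=1245184/335439 C=2048/655 D=1740800/540171 F=296737024/68764995 H=2048/655] → run C
t=9: vr[A=2048/423 B=1245184/335439 C=3072/655 D=1740800/540171 F=296737024/68764995 H=2048/655] → run H
t=10: vr[A=2048/423 B=1245184/335439 C=3072/655 D=1740800/540171 F=296737024/68764995 H=3286016/836435] → run D
t=11: vr[A=2048/423 B=1245184/335439 C=3072/655 D=2173952/540171 F=296737024/68764995 H=3286016/836435] → run B
t=12: vr[A=2048/423 B=1461760/335439 C=3072/655 D=2173952/540171 F=296737024/68764995 H=3286016/836435] → run H
t=13: vr[A=2048/423 B=1461760/335439 C=3072/655 D=2173952/540171 F=296737024/68764995] → run D
t=14: vr[A=2048/423 B=1461760/335439 C=3072/655 D=2607104/540171 F=296737024/68764995] → run F
t=15: vr[A=2048/423 B=1461760/335439 C=3072/655 D=2607104/540171 F=382609408/68764995] → run B
t=16: vr[A=2048/423 B=1678336/335439 C=3072/655 D=2607104/540171 F=382609408/68764995] → run C
t=17: vr[A=2048/423 B=1678336/335439 C=4096/655 D=2607104/540171 F=382609408/68764995] → run D
t=18: vr[A=2048/423 B=1678336/335439 C=4096/655 D=3040256/540171 F=382609408/68764995] → run A
t=19: vr[A=1024/141 B=1678336/335439 C=4096/655 D=3040256/540171 F=382609408/68764995] → run B
t=20: vr[A=1024/141 B=1894912/335439 C=4096/655 D=3040256/540171 F=382609408/68764995] → run F
t=21: vr[A=1024/141 B=1894912/335439 C=4096/655 D=3040256/540171 F=468481792/68764995] → run D
t=22: vr[A=1024/141 B=1894912/335439 C=4096/655 D=3473408/540171 F=468481792/68764995] → run B
t=23: vr[A=1024/141 B=2111488/335439 C=4096/655 D=3473408/540171 F=468481792/68764995] → run C
t=24: vr[A=1024/141 B=2111488/335439 C=1024/131 D=3473408/540171 F=468481792/68764995] → run B
t=25: vr[A=1024/141 B=2328064/335439 C=1024/131 D=3473408/540171 F=468481792/68764995] → run D
t=26: vr[A=1024/141 B=2328064/335439 C=1024/131 D=3906560/540171 F=468481792/68764995] → run F
t=27: vr[A=1024/141 B=2328064/335439 C=1024/131 D=3906560/540171 F=554354176/68764995] → run B
t=28: vr[A=1024/141 C=1024/131 D=3906560/540171 F=554354176/68764995] → run D
t=29: vr[A=1024/141 C=1024/131 D=4339712/540171 F=554354176/68764995] → run A
t=30: vr[C=1024/131 D=4339712/540171 F=554354176/68764995] → run C
t=31: vr[C=6144/655 D=4339712/540171 F=554354176/68764995] → run D
t=32: vr[C=6144/655 F=554354176/68764995] → run F
t=33: vr[C=6144/655 F=128045312/13752999] → run F
t=34: vr[C=6144/655 F=726098944/68764995] → run C
t=35: vr[F=726098944/68764995] → run F
t=36: vr[F=811971328/68764995] → run F
t=37: (idle)
t=38: (idle)
t=39: (idle)
t=40: (idle)
t=41: (idle)
t=42: (idle)
t=43: (idle)
t=44: (idle)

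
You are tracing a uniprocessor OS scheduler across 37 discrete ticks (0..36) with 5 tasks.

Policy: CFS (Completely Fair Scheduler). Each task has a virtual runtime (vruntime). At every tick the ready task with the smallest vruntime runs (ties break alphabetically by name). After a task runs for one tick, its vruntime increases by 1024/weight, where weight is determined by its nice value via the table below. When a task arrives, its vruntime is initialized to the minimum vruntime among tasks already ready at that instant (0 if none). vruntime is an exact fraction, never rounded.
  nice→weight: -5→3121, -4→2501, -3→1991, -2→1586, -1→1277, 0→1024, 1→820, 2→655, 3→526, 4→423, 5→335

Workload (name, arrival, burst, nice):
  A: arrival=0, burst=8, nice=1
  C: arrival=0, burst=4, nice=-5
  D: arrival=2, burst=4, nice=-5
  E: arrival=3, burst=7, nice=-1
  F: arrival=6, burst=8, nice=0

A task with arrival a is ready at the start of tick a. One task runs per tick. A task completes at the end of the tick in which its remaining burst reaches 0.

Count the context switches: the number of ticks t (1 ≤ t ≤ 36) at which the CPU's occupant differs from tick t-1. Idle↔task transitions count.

context switches = 29

t=0: vr[A=0 C=0] → run A
t=1: vr[A=256/205 C=0] → run C
t=2: vr[A=256/205 C=1024/3121 D=1024/3121] → run C
t=3: vr[A=256/205 C=2048/3121 D=1024/3121 E=1024/3121] → run D
t=4: vr[A=256/205 C=2048/3121 D=2048/3121 E=1024/3121] → run E
t=5: vr[A=256/205 C=2048/3121 D=2048/3121 E=4503552/3985517] → run C
t=6: vr[A=256/205 C=3072/3121 D=2048/3121 E=4503552/3985517 F=2048/3121] → run D
t=7: vr[A=256/205 C=3072/3121 D=3072/3121 E=4503552/3985517 F=2048/3121] → run F
t=8: vr[A=256/205 C=3072/3121 D=3072/3121 E=4503552/3985517 F=5169/3121] → run C
t=9: vr[A=256/205 D=3072/3121 E=4503552/3985517 F=5169/3121] → run D
t=10: vr[A=256/205 D=4096/3121 E=4503552/3985517 F=5169/3121] → run E
t=11: vr[A=256/205 D=4096/3121 E=7699456/3985517 F=5169/3121] → run A
t=12: vr[A=512/205 D=4096/3121 E=7699456/3985517 F=5169/3121] → run D
t=13: vr[A=512/205 E=7699456/3985517 F=5169/3121] → run F
t=14: vr[A=512/205 E=7699456/3985517 F=8290/3121] → run E
t=15: vr[A=512/205 E=10895360/3985517 F=8290/3121] → run A
t=16: vr[A=768/205 E=10895360/3985517 F=8290/3121] → run F
t=17: vr[A=768/205 E=10895360/3985517 F=11411/3121] → run E
t=18: vr[A=768/205 E=14091264/3985517 F=11411/3121] → run E
t=19: vr[A=768/205 E=17287168/3985517 F=11411/3121] → run F
t=20: vr[A=768/205 E=17287168/3985517 F=14532/3121] → run A
t=21: vr[A=1024/205 E=17287168/3985517 F=14532/3121] → run E
t=22: vr[A=1024/205 E=20483072/3985517 F=14532/3121] → run F
t=23: vr[A=1024/205 E=20483072/3985517 F=17653/3121] → run A
t=24: vr[A=256/41 E=20483072/3985517 F=17653/3121] → run E
t=25: vr[A=256/41 F=17653/3121] → run F
t=26: vr[A=256/41 F=20774/3121] → run A
t=27: vr[A=1536/205 F=20774/3121] → run F
t=28: vr[A=1536/205 F=23895/3121] → run A
t=29: vr[A=1792/205 F=23895/3121] → run F
t=30: vr[A=1792/205] → run A
t=31: (idle)
t=32: (idle)
t=33: (idle)
t=34: (idle)
t=35: (idle)
t=36: (idle)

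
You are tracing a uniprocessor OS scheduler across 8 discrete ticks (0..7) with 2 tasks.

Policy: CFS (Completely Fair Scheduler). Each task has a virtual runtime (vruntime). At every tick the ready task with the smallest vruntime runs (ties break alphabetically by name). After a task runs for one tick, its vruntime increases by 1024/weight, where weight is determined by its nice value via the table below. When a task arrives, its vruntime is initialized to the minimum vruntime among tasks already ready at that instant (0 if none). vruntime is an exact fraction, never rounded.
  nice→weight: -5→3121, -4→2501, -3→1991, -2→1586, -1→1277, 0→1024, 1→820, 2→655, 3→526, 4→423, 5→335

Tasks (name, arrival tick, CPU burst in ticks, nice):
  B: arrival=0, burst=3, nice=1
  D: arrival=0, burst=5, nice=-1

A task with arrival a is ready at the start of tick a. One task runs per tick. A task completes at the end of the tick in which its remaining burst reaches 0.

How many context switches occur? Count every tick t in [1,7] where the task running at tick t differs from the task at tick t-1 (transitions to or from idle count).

context switches = 5

t=0: vr[B=0 D=0] → run B
t=1: vr[B=256/205 D=0] → run D
t=2: vr[B=256/205 D=1024/1277] → run D
t=3: vr[B=256/205 D=2048/1277] → run B
t=4: vr[B=512/205 D=2048/1277] → run D
t=5: vr[B=512/205 D=3072/1277] → run D
t=6: vr[B=512/205 D=4096/1277] → run B
t=7: vr[D=4096/1277] → run D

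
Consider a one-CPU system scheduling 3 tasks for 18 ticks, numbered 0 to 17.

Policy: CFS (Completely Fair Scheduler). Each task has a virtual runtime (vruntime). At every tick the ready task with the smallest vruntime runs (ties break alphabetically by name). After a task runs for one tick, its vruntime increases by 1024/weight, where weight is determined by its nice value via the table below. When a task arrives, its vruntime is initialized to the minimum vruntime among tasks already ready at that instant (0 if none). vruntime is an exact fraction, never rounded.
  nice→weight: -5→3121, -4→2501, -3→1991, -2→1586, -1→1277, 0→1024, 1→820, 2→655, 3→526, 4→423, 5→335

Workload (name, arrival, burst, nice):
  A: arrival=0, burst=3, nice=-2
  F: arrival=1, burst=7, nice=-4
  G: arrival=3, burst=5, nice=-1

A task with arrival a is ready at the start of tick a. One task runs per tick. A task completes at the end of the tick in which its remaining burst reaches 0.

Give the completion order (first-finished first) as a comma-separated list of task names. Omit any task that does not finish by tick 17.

t=0: vr[A=0] → run A
t=1: vr[A=512/793 F=512/793] → run A
t=2: vr[A=1024/793 F=512/793] → run F
t=3: vr[A=1024/793 F=34304/32513 G=34304/32513] → run F
t=4: vr[A=1024/793 F=47616/32513 G=34304/32513] → run G
t=5: vr[A=1024/793 F=47616/32513 G=77099520/41519101] → run A
t=6: vr[F=47616/32513 G=77099520/41519101] → run F
t=7: vr[F=60928/32513 G=77099520/41519101] → run G
t=8: vr[F=60928/32513 G=110392832/41519101] → run F
t=9: vr[F=74240/32513 G=110392832/41519101] → run F
t=10: vr[F=87552/32513 G=110392832/41519101] → run G
t=11: vr[F=87552/32513 G=143686144/41519101] → run F
t=12: vr[F=100864/32513 G=143686144/41519101] → run F
t=13: vr[G=143686144/41519101] → run G
t=14: vr[G=176979456/41519101] → run G
t=15: (idle)
t=16: (idle)
t=17: (idle)

completion order = A, F, G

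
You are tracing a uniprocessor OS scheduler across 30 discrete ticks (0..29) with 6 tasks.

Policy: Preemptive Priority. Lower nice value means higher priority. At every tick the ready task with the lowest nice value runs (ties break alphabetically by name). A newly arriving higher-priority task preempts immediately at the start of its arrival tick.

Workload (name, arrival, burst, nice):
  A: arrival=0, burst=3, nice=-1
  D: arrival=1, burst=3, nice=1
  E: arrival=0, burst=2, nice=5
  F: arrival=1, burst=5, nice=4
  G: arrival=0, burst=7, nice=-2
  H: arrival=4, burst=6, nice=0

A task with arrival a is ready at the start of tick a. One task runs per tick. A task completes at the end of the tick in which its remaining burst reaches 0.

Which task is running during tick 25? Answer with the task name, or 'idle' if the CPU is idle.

t=0: ready={A,E,G} → run G
t=1: ready={A,D,E,F,G} → run G
t=2: ready={A,D,E,F,G} → run G
t=3: ready={A,D,E,F,G} → run G
t=4: ready={A,D,E,F,G,H} → run G
t=5: ready={A,D,E,F,G,H} → run G
t=6: ready={A,D,E,F,G,H} → run G
t=7: ready={A,D,E,F,H} → run A
t=8: ready={A,D,E,F,H} → run A
t=9: ready={A,D,E,F,H} → run A
t=10: ready={D,E,F,H} → run H
t=11: ready={D,E,F,H} → run H
t=12: ready={D,E,F,H} → run H
t=13: ready={D,E,F,H} → run H
t=14: ready={D,E,F,H} → run H
t=15: ready={D,E,F,H} → run H
t=16: ready={D,E,F} → run D
t=17: ready={D,E,F} → run D
t=18: ready={D,E,F} → run D
t=19: ready={E,F} → run F
t=20: ready={E,F} → run F
t=21: ready={E,F} → run F
t=22: ready={E,F} → run F
t=23: ready={E,F} → run F
t=24: ready={E} → run E
t=25: ready={E} → run E
t=26: (idle)
t=27: (idle)
t=28: (idle)
t=29: (idle)

running at tick 25 = E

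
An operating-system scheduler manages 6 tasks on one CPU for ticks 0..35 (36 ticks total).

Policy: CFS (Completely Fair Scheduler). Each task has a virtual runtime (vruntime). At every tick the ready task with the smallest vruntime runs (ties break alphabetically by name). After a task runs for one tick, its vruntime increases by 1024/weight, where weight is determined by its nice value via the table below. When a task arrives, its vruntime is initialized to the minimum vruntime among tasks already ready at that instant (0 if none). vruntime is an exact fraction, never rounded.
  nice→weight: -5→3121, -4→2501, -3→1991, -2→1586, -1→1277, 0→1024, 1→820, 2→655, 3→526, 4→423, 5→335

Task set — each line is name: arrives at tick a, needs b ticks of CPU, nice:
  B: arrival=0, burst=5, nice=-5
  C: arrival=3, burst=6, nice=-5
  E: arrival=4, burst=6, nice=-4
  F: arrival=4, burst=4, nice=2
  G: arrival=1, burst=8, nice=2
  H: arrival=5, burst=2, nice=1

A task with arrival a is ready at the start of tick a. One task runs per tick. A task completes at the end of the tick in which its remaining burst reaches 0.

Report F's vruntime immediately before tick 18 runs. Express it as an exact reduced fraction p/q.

vruntime(F, start of tick 18) = 4537344/2044255

t=0: vr[B=0] → run B
t=1: vr[B=1024/3121 G=1024/3121] → run B
t=2: vr[B=2048/3121 G=1024/3121] → run G
t=3: vr[B=2048/3121 C=2048/3121 G=3866624/2044255] → run B
t=4: vr[B=3072/3121 C=2048/3121 E=2048/3121 F=2048/3121 G=3866624/2044255] → run C
t=5: vr[B=3072/3121 C=3072/3121 E=2048/3121 F=2048/3121 G=3866624/2044255 H=2048/3121] → run E
t=6: vr[B=3072/3121 C=3072/3121 E=8317952/7805621 F=2048/3121 G=3866624/2044255 H=2048/3121] → run F
t=7: vr[B=3072/3121 C=3072/3121 E=8317952/7805621 F=4537344/2044255 G=3866624/2044255 H=2048/3121] → run H
t=8: vr[B=3072/3121 C=3072/3121 E=8317952/7805621 F=4537344/2044255 G=3866624/2044255 H=1218816/639805] → run B
t=9: vr[B=4096/3121 C=3072/3121 E=8317952/7805621 F=4537344/2044255 G=3866624/2044255 H=1218816/639805] → run C
t=10: vr[B=4096/3121 C=4096/3121 E=8317952/7805621 F=4537344/2044255 G=3866624/2044255 H=1218816/639805] → run E
t=11: vr[B=4096/3121 C=4096/3121 E=11513856/7805621 F=4537344/2044255 G=3866624/2044255 H=1218816/639805] → run B
t=12: vr[C=4096/3121 E=11513856/7805621 F=4537344/2044255 G=3866624/2044255 H=1218816/639805] → run C
t=13: vr[C=5120/3121 E=11513856/7805621 F=4537344/2044255 G=3866624/2044255 H=1218816/639805] → run E
t=14: vr[C=5120/3121 E=14709760/7805621 F=4537344/2044255 G=3866624/2044255 H=1218816/639805] → run C
t=15: vr[C=6144/3121 E=14709760/7805621 F=4537344/2044255 G=3866624/2044255 H=1218816/639805] → run E
t=16: vr[C=6144/3121 E=17905664/7805621 F=4537344/2044255 G=3866624/2044255 H=1218816/639805] → run G
t=17: vr[C=6144/3121 E=17905664/7805621 F=4537344/2044255 G=7062528/2044255 H=1218816/639805] → run H
t=18: vr[C=6144/3121 E=17905664/7805621 F=4537344/2044255 G=7062528/2044255] → run C
t=19: vr[C=7168/3121 E=17905664/7805621 F=4537344/2044255 G=7062528/2044255] → run F
t=20: vr[C=7168/3121 E=17905664/7805621 F=7733248/2044255 G=7062528/2044255] → run E
t=21: vr[C=7168/3121 E=21101568/7805621 F=7733248/2044255 G=7062528/2044255] → run C
t=22: vr[E=21101568/7805621 F=7733248/2044255 G=7062528/2044255] → run E
t=23: vr[F=7733248/2044255 G=7062528/2044255] → run G
t=24: vr[F=7733248/2044255 G=10258432/2044255] → run F
t=25: vr[F=10929152/2044255 G=10258432/2044255] → run G
t=26: vr[F=10929152/2044255 G=13454336/2044255] → run F
t=27: vr[G=13454336/2044255] → run G
t=28: vr[G=3330048/408851] → run G
t=29: vr[G=19846144/2044255] → run G
t=30: vr[G=23042048/2044255] → run G
t=31: (idle)
t=32: (idle)
t=33: (idle)
t=34: (idle)
t=35: (idle)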